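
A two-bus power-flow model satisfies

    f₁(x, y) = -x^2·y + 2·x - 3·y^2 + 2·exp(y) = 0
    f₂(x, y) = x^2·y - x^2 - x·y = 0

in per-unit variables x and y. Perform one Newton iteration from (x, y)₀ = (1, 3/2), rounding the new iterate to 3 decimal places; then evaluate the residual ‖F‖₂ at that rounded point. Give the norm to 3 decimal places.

At (1, 3/2): F = (2.71338, -1.000).
Jacobian J = [[-2·x·y + 2, -x^2 - 6·y + 2·exp(y)], [2·x·y - 2·x - y, x^2 - x]].
At the point, J = [[-1.000, -1.03662], [-0.500, 0.000]] (det J = -0.51831).
Solving J·Δ = −F gives Δ = (-2.000, 4.547).
Then the next iterate is (x, y)₁ = (-1.000, 6.047).
Re-evaluating at (-1.000, 6.047): F = (727.93957, 11.094), so ‖F‖₂ = 728.024.

728.024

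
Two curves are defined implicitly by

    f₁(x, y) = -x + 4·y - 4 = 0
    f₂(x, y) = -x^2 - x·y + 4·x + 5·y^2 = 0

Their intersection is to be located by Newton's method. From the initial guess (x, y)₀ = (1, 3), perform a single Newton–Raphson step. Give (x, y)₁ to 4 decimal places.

At (1, 3): F = (7.0000, 45.0000).
Jacobian J = [[-1, 4], [-2·x - y + 4, -x + 10·y]].
At the point, J = [[-1.0000, 4.0000], [-1.0000, 29.0000]] (det J = -25.0000).
Solving J·Δ = −F gives Δ = (0.9200, -1.5200).
Then the next iterate is (x, y)₁ = (1.9200, 1.4800).

(1.9200, 1.4800)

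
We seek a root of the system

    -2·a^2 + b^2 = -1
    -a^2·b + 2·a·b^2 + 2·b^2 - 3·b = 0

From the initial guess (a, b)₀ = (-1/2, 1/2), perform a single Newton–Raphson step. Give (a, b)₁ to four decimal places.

(-0.5568, -0.1364)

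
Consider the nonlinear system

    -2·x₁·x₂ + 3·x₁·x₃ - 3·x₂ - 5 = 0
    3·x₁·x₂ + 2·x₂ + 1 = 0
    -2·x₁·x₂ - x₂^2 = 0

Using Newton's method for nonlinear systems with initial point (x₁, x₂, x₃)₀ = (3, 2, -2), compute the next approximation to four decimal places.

(-0.3750, 1.7500, -1.4444)

At (3, 2, -2): F = (-41.0000, 23.0000, -16.0000).
Jacobian J = [[-2·x₂ + 3·x₃, -2·x₁ - 3, 3·x₁], [3·x₂, 3·x₁ + 2, 0], [-2·x₂, -2·x₁ - 2·x₂, 0]].
At the point, J = [[-10.0000, -9.0000, 9.0000], [6.0000, 11.0000, 0.0000], [-4.0000, -10.0000, 0.0000]] (det J = -144.0000).
Solving J·Δ = −F gives Δ = (-3.3750, -0.2500, 0.5556).
Then the next iterate is (x₁, x₂, x₃)₁ = (-0.3750, 1.7500, -1.4444).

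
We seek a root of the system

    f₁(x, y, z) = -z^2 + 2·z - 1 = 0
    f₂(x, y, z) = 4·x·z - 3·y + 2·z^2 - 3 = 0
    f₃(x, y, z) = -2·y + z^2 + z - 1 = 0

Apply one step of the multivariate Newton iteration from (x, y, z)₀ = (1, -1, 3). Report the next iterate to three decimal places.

At (1, -1, 3): F = (-4.000, 30.000, 13.000).
Jacobian J = [[0, 0, -2·z + 2], [4·z, -3, 4·x + 4·z], [0, -2, 2·z + 1]].
At the point, J = [[0.000, 0.000, -4.000], [12.000, -3.000, 16.000], [0.000, -2.000, 7.000]] (det J = 96.000).
Solving J·Δ = −F gives Δ = (-0.417, 3.000, -1.000).
Then the next iterate is (x, y, z)₁ = (0.583, 2.000, 2.000).

(0.583, 2.000, 2.000)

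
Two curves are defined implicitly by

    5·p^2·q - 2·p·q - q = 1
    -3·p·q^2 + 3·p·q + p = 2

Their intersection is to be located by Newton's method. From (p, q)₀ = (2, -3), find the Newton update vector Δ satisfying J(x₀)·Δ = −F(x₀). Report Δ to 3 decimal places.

At (2, -3): F = (-46.000, -72.000).
Jacobian J = [[10·p·q - 2·q, 5·p^2 - 2·p - 1], [-3·q^2 + 3·q + 1, -6·p·q + 3·p]].
At the point, J = [[-54.000, 15.000], [-35.000, 42.000]] (det J = -1743.000).
Solving J·Δ = −F gives Δ = (-0.489, 1.307).

(-0.489, 1.307)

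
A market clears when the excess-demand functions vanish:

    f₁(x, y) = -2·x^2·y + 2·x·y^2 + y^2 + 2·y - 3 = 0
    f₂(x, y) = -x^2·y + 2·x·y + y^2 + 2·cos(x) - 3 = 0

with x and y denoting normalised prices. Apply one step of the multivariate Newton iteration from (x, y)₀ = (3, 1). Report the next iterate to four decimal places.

(4.3653, -11.8267)

At (3, 1): F = (-12.0000, -6.979985).
Jacobian J = [[-4·x·y + 2·y^2, -2·x^2 + 4·x·y + 2·y + 2], [-2·x·y + 2·y - 2·sin(x), -x^2 + 2·x + 2·y]].
At the point, J = [[-10.0000, -2.0000], [-4.282240, -1.0000]] (det J = 1.435520).
Solving J·Δ = −F gives Δ = (1.3653, -12.8267).
Then the next iterate is (x, y)₁ = (4.3653, -11.8267).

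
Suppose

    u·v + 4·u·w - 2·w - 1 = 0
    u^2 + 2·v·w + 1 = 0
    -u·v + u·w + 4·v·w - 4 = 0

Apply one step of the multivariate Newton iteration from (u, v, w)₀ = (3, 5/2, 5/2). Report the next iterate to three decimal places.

(1.382, 0.456, 1.985)

At (3, 5/2, 5/2): F = (31.500, 22.500, 21.000).
Jacobian J = [[v + 4·w, u, 4·u - 2], [2·u, 2·w, 2·v], [-v + w, -u + 4·w, u + 4·v]].
At the point, J = [[12.500, 3.000, 10.000], [6.000, 5.000, 5.000], [0.000, 7.000, 13.000]] (det J = 561.000).
Solving J·Δ = −F gives Δ = (-1.618, -2.044, -0.515).
Then the next iterate is (u, v, w)₁ = (1.382, 0.456, 1.985).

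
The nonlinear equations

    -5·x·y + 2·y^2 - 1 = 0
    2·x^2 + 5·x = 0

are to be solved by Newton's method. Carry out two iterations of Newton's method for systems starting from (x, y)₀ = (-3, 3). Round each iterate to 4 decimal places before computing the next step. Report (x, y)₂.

(-2.5019, 0.1865)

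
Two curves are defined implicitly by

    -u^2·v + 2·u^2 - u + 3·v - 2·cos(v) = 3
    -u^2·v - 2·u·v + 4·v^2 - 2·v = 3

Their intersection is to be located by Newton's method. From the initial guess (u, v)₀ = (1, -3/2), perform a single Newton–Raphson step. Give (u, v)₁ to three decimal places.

(1.856, -0.404)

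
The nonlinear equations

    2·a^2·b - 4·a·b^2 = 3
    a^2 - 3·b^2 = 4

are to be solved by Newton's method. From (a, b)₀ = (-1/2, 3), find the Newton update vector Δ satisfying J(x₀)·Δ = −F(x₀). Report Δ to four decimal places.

(-0.1137, -1.7020)

At (-1/2, 3): F = (16.5000, -30.7500).
Jacobian J = [[4·a·b - 4·b^2, 2·a^2 - 8·a·b], [2·a, -6·b]].
At the point, J = [[-42.0000, 12.5000], [-1.0000, -18.0000]] (det J = 768.5000).
Solving J·Δ = −F gives Δ = (-0.1137, -1.7020).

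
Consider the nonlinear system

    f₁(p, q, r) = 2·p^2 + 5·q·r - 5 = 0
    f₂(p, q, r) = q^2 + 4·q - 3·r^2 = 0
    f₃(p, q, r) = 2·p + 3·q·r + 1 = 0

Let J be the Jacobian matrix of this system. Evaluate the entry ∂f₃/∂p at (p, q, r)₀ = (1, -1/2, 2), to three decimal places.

∂f₃/∂p = 2.
At (1, -1/2, 2) this is 2.000.

2.000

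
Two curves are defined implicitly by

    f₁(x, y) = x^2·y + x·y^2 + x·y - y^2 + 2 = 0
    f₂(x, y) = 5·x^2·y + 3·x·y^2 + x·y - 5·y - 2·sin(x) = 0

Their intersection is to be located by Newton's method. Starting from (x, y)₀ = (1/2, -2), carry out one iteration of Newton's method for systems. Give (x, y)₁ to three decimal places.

(4.201, -1.455)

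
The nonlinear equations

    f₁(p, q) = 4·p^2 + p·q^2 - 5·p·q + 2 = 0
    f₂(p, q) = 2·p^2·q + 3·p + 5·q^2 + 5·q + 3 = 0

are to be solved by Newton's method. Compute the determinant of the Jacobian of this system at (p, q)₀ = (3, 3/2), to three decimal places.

J = [[8·p + q^2 - 5·q, 2·p·q - 5·p], [4·p·q + 3, 2·p^2 + 10·q + 5]].
At the point, J = [[18.750, -6.000], [21.000, 38.000]].
det J = 838.500.

838.500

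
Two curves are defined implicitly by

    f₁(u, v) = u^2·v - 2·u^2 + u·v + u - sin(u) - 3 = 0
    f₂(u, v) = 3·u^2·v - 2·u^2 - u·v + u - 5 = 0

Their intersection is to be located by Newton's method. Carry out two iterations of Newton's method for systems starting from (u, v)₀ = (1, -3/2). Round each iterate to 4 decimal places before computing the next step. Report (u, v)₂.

At (1, -3/2): F = (-7.841471, -9.0000).
Jacobian J = [[2·u·v - 4·u + v - cos(u) + 1, u^2 + u], [6·u·v - 4·u - v + 1, 3·u^2 - u]].
At the point, J = [[-8.040302, 2.0000], [-10.5000, 2.0000]] (det J = 4.919395).
Solving J·Δ = −F gives Δ = (-0.4710, 2.0272).
Then the next iterate is (u, v)₁ = (0.5290, 0.5272).
Round to (0.5290, 0.5272) and repeat: F = (-3.108931, -4.866974), J = [[-0.894335, 0.808841], [0.030133, 0.310523]].
Δ = (9.8357, 14.7190), so (u, v)₂ = (10.3647, 15.2462).

(10.3647, 15.2462)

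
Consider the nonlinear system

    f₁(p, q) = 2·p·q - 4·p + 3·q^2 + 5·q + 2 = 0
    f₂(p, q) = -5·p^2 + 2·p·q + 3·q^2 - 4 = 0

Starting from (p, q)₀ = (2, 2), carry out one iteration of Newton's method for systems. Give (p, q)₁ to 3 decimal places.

At (2, 2): F = (24.000, -4.000).
Jacobian J = [[2·q - 4, 2·p + 6·q + 5], [-10·p + 2·q, 2·p + 6·q]].
At the point, J = [[0.000, 21.000], [-16.000, 16.000]] (det J = 336.000).
Solving J·Δ = −F gives Δ = (-1.393, -1.143).
Then the next iterate is (p, q)₁ = (0.607, 0.857).

(0.607, 0.857)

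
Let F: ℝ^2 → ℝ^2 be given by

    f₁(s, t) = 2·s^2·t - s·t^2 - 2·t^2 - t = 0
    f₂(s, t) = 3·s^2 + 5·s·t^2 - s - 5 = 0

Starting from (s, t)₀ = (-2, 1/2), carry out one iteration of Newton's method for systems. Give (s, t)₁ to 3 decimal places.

(-1.355, 0.392)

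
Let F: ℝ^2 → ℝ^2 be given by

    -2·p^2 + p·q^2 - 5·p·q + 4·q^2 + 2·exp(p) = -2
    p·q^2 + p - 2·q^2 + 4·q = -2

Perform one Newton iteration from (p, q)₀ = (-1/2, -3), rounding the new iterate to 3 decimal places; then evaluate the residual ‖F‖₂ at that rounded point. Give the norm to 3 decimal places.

At (-1/2, -3): F = (26.71306, -33.000).
Jacobian J = [[-4·p + q^2 - 5·q + 2·exp(p), 2·p·q - 5·p + 8·q], [q^2 + 1, 2·p·q - 4·q + 4]].
At the point, J = [[27.21306, -18.500], [10.000, 19.000]] (det J = 702.04817).
Solving J·Δ = −F gives Δ = (0.147, 1.660).
Then the next iterate is (p, q)₁ = (-0.353, -1.340).
Re-evaluating at (-0.353, -1.340): F = (7.33939, -7.93805), so ‖F‖₂ = 10.811.

10.811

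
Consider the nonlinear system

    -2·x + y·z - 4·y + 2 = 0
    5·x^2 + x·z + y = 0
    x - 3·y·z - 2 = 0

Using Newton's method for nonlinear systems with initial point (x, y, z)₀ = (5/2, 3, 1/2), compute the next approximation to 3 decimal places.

At (5/2, 3, 1/2): F = (-13.500, 35.500, -4.000).
Jacobian J = [[-2, z - 4, y], [10·x + z, 1, x], [1, -3·z, -3·y]].
At the point, J = [[-2.000, -3.500, 3.000], [25.500, 1.000, 2.500], [1.000, -1.500, -9.000]] (det J = -919.250).
Solving J·Δ = −F gives Δ = (-1.262, -3.182, -0.054).
Then the next iterate is (x, y, z)₁ = (1.238, -0.182, 0.446).

(1.238, -0.182, 0.446)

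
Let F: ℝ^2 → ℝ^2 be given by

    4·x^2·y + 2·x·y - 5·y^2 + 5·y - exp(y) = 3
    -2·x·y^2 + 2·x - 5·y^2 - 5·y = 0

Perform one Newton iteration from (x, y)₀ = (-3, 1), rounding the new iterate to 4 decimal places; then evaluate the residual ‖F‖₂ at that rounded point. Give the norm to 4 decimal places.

At (-3, 1): F = (24.281718, -10.0000).
Jacobian J = [[8·x·y + 2·y, 4·x^2 + 2·x - 10·y - exp(y) + 5], [-2·y^2 + 2, -4·x·y - 10·y - 5]].
At the point, J = [[-22.0000, 22.281718], [0.0000, -3.0000]] (det J = 66.0000).
Solving J·Δ = −F gives Δ = (-2.2723, -3.3333).
Then the next iterate is (x, y)₁ = (-5.2723, -2.3333).
Re-evaluating at (-5.2723, -2.3333): F = (-276.817540, 31.308304), so ‖F‖₂ = 278.5824.

278.5824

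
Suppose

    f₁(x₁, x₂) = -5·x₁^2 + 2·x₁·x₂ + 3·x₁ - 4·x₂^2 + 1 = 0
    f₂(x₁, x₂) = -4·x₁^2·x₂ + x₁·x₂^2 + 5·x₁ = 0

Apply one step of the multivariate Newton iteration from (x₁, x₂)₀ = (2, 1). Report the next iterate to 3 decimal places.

At (2, 1): F = (-13.000, -4.000).
Jacobian J = [[-10·x₁ + 2·x₂ + 3, 2·x₁ - 8·x₂], [-8·x₁·x₂ + x₂^2 + 5, -4·x₁^2 + 2·x₁·x₂]].
At the point, J = [[-15.000, -4.000], [-10.000, -12.000]] (det J = 140.000).
Solving J·Δ = −F gives Δ = (-1.000, 0.500).
Then the next iterate is (x₁, x₂)₁ = (1.000, 1.500).

(1.000, 1.500)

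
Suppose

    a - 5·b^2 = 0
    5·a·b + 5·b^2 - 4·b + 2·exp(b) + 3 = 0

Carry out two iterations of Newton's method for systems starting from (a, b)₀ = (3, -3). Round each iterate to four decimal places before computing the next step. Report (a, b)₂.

At (3, -3): F = (-42.0000, 15.099574).
Jacobian J = [[1, -10·b], [5·b, 5·a + 10·b + 2·exp(b) - 4]].
At the point, J = [[1.0000, 30.0000], [-15.0000, -18.900426]] (det J = 431.099574).
Solving J·Δ = −F gives Δ = (-0.7906, 1.4264).
Then the next iterate is (a, b)₁ = (2.2094, -1.5736).
Round to (2.2094, -1.5736) and repeat: F = (-10.171685, 4.706521), J = [[1.0000, 15.7360], [-7.8680, -8.274405]].
Δ = (-0.0874, 0.6520), so (a, b)₂ = (2.1220, -0.9216).

(2.1220, -0.9216)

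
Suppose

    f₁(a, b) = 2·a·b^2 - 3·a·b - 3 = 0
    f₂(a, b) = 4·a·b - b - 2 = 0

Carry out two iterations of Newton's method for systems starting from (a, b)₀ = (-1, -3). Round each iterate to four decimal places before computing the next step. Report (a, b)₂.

(0.1246, -3.3953)

At (-1, -3): F = (-30.0000, 13.0000).
Jacobian J = [[2·b^2 - 3·b, 4·a·b - 3·a], [4·b, 4·a - 1]].
At the point, J = [[27.0000, 15.0000], [-12.0000, -5.0000]] (det J = 45.0000).
Solving J·Δ = −F gives Δ = (1.0000, 0.2000).
Then the next iterate is (a, b)₁ = (0.0000, -2.8000).
Round to (0.0000, -2.8000) and repeat: F = (-3.0000, 0.8000), J = [[24.0800, 0.0000], [-11.2000, -1.0000]].
Δ = (0.1246, -0.5953), so (a, b)₂ = (0.1246, -3.3953).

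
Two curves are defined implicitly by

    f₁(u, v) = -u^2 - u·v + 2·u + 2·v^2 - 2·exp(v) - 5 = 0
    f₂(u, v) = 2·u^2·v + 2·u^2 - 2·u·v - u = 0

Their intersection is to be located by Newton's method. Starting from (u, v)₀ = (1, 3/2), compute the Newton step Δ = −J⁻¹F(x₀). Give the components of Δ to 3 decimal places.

(-0.167, -2.451)

At (1, 3/2): F = (-9.96338, 1.000).
Jacobian J = [[-2·u - v + 2, -u + 4·v - 2·exp(v)], [4·u·v + 4·u - 2·v - 1, 2·u^2 - 2·u]].
At the point, J = [[-1.500, -3.96338], [6.000, 0.000]] (det J = 23.78027).
Solving J·Δ = −F gives Δ = (-0.167, -2.451).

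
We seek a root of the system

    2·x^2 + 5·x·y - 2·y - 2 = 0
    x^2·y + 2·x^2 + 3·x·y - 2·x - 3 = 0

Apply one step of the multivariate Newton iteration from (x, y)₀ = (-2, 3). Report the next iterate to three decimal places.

At (-2, 3): F = (-30.000, 3.000).
Jacobian J = [[4·x + 5·y, 5·x - 2], [2·x·y + 4·x + 3·y - 2, x^2 + 3·x]].
At the point, J = [[7.000, -12.000], [-13.000, -2.000]] (det J = -170.000).
Solving J·Δ = −F gives Δ = (0.565, -2.171).
Then the next iterate is (x, y)₁ = (-1.435, 0.829).

(-1.435, 0.829)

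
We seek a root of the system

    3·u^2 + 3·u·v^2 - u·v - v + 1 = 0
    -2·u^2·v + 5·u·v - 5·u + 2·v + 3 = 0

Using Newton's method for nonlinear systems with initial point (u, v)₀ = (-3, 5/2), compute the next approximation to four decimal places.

At (-3, 5/2): F = (-23.2500, -59.5000).
Jacobian J = [[6·u + 3·v^2 - v, 6·u·v - u - 1], [-4·u·v + 5·v - 5, -2·u^2 + 5·u + 2]].
At the point, J = [[-1.7500, -43.0000], [37.5000, -31.0000]] (det J = 1666.7500).
Solving J·Δ = −F gives Δ = (1.1026, -0.5856).
Then the next iterate is (u, v)₁ = (-1.8974, 1.9144).

(-1.8974, 1.9144)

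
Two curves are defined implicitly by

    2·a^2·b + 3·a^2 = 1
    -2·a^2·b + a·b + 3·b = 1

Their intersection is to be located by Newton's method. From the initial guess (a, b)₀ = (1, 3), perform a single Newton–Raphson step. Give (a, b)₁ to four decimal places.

(0.8889, 0.0000)

At (1, 3): F = (8.0000, 5.0000).
Jacobian J = [[4·a·b + 6·a, 2·a^2], [-4·a·b + b, -2·a^2 + a + 3]].
At the point, J = [[18.0000, 2.0000], [-9.0000, 2.0000]] (det J = 54.0000).
Solving J·Δ = −F gives Δ = (-0.1111, -3.0000).
Then the next iterate is (a, b)₁ = (0.8889, 0.0000).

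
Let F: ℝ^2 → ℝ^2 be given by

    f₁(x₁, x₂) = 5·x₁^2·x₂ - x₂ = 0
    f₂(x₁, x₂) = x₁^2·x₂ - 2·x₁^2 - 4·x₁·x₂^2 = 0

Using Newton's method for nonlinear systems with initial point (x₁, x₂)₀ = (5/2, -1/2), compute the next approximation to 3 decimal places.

(1.026, -0.609)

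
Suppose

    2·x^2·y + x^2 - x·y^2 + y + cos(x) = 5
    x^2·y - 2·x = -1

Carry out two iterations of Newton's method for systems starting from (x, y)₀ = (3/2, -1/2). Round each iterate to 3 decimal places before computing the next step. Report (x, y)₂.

At (3/2, -1/2): F = (-5.80426, -3.125).
Jacobian J = [[4·x·y + 2·x - y^2 - sin(x), 2·x^2 - 2·x·y + 1], [2·x·y - 2, x^2]].
At the point, J = [[-1.24749, 7.000], [-3.500, 2.250]] (det J = 21.69314).
Solving J·Δ = −F gives Δ = (-0.406, 0.757).
Then the next iterate is (x, y)₁ = (1.094, 0.257).
Round to (1.094, 0.257) and repeat: F = (-2.54431, -0.88041), J = [[2.35811, 2.83136], [-1.43768, 1.19684]].
Δ = (0.080, 0.832), so (x, y)₂ = (1.174, 1.089).

(1.174, 1.089)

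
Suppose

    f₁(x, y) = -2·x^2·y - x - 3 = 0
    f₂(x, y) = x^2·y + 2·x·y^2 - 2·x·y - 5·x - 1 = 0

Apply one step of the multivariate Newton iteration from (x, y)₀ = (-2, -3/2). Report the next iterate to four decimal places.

(-1.3542, -1.1745)

At (-2, -3/2): F = (11.0000, -12.0000).
Jacobian J = [[-4·x·y - 1, -2·x^2], [2·x·y + 2·y^2 - 2·y - 5, x^2 + 4·x·y - 2·x]].
At the point, J = [[-13.0000, -8.0000], [8.5000, 20.0000]] (det J = -192.0000).
Solving J·Δ = −F gives Δ = (0.6458, 0.3255).
Then the next iterate is (x, y)₁ = (-1.3542, -1.1745).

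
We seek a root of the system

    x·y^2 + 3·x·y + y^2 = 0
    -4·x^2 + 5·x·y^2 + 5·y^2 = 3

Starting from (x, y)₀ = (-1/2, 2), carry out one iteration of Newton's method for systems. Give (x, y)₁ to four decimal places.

(-0.3523, 1.0455)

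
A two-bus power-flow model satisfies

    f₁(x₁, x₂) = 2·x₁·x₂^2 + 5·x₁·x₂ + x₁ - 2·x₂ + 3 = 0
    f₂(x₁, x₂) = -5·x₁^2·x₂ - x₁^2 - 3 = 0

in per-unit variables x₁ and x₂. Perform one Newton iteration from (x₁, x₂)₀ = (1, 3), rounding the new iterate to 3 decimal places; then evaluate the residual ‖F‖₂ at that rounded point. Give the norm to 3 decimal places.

At (1, 3): F = (31.000, -19.000).
Jacobian J = [[2·x₂^2 + 5·x₂ + 1, 4·x₁·x₂ + 5·x₁ - 2], [-10·x₁·x₂ - 2·x₁, -5·x₁^2]].
At the point, J = [[34.000, 15.000], [-32.000, -5.000]] (det J = 310.000).
Solving J·Δ = −F gives Δ = (-0.419, -1.116).
Then the next iterate is (x₁, x₂)₁ = (0.581, 1.884).
Re-evaluating at (0.581, 1.884): F = (9.41049, -6.51739), so ‖F‖₂ = 11.447.

11.447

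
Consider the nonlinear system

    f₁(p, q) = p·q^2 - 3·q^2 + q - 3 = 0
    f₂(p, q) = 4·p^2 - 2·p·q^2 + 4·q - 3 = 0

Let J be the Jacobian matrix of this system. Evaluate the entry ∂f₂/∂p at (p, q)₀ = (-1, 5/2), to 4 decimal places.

∂f₂/∂p = 8·p - 2·q^2.
At (-1, 5/2) this is -20.5000.

-20.5000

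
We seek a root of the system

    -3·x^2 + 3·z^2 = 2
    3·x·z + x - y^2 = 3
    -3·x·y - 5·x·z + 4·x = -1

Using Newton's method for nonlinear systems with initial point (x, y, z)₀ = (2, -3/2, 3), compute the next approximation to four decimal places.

(0.9176, 0.0790, 1.5562)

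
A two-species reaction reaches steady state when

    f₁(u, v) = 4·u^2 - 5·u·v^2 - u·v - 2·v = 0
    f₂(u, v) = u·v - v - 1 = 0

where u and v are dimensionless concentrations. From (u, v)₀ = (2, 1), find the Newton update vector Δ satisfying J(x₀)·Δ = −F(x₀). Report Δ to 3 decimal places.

(-0.059, 0.059)

At (2, 1): F = (2.000, 0.000).
Jacobian J = [[8·u - 5·v^2 - v, -10·u·v - u - 2], [v, u - 1]].
At the point, J = [[10.000, -24.000], [1.000, 1.000]] (det J = 34.000).
Solving J·Δ = −F gives Δ = (-0.059, 0.059).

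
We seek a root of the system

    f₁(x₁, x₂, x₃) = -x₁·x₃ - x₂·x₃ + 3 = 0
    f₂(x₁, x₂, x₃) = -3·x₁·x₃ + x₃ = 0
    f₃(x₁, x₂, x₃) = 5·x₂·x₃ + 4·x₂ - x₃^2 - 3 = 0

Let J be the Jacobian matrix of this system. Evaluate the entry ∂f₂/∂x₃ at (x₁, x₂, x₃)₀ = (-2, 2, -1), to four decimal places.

∂f₂/∂x₃ = -3·x₁ + 1.
At (-2, 2, -1) this is 7.0000.

7.0000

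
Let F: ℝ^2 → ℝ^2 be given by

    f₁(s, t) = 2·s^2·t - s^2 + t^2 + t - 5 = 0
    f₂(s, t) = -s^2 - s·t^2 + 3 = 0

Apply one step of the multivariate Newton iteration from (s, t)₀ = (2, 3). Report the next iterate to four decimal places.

(1.1333, 2.3556)

At (2, 3): F = (27.0000, -19.0000).
Jacobian J = [[4·s·t - 2·s, 2·s^2 + 2·t + 1], [-2·s - t^2, -2·s·t]].
At the point, J = [[20.0000, 15.0000], [-13.0000, -12.0000]] (det J = -45.0000).
Solving J·Δ = −F gives Δ = (-0.8667, -0.6444).
Then the next iterate is (s, t)₁ = (1.1333, 2.3556).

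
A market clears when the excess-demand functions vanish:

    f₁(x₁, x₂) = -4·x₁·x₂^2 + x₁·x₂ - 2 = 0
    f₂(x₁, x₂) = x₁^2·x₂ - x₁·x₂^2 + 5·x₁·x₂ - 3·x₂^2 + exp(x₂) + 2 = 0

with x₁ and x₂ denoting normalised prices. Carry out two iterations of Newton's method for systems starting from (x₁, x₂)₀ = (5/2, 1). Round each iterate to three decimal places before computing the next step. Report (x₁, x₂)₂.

(-0.360, 0.381)

At (5/2, 1): F = (-9.500, 17.96828).
Jacobian J = [[-4·x₂^2 + x₂, -8·x₁·x₂ + x₁], [2·x₁·x₂ - x₂^2 + 5·x₂, x₁^2 - 2·x₁·x₂ + 5·x₁ - 6·x₂ + exp(x₂)]].
At the point, J = [[-3.000, -17.500], [9.000, 10.46828]] (det J = 126.09515).
Solving J·Δ = −F gives Δ = (-1.705, -0.251).
Then the next iterate is (x₁, x₂)₁ = (0.795, 0.749).
Round to (0.795, 0.749) and repeat: F = (-3.18853, 5.43655), J = [[-1.49500, -3.96864], [4.37491, 1.03700]].
Δ = (-1.155, -0.368), so (x₁, x₂)₂ = (-0.360, 0.381).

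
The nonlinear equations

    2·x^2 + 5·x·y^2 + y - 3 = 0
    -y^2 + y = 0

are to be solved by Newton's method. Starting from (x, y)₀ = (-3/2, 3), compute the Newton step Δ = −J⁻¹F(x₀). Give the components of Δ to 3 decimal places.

(0.262, -1.200)

At (-3/2, 3): F = (-63.000, -6.000).
Jacobian J = [[4·x + 5·y^2, 10·x·y + 1], [0, -2·y + 1]].
At the point, J = [[39.000, -44.000], [0.000, -5.000]] (det J = -195.000).
Solving J·Δ = −F gives Δ = (0.262, -1.200).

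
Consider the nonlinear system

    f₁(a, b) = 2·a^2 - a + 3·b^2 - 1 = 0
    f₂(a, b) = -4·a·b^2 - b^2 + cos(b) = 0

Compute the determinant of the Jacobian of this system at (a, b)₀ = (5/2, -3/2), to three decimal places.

224.977

J = [[4·a - 1, 6·b], [-4·b^2, -8·a·b - 2·b - sin(b)]].
At the point, J = [[9.000, -9.000], [-9.000, 33.99749]].
det J = 224.977.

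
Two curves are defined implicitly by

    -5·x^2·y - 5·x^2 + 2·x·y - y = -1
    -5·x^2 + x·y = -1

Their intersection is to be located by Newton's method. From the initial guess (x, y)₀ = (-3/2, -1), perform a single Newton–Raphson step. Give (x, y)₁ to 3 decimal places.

At (-3/2, -1): F = (5.000, -8.750).
Jacobian J = [[-10·x·y - 10·x + 2·y, -5·x^2 + 2·x - 1], [-10·x + y, x]].
At the point, J = [[-2.000, -15.250], [14.000, -1.500]] (det J = 216.500).
Solving J·Δ = −F gives Δ = (0.651, 0.242).
Then the next iterate is (x, y)₁ = (-0.849, -0.758).

(-0.849, -0.758)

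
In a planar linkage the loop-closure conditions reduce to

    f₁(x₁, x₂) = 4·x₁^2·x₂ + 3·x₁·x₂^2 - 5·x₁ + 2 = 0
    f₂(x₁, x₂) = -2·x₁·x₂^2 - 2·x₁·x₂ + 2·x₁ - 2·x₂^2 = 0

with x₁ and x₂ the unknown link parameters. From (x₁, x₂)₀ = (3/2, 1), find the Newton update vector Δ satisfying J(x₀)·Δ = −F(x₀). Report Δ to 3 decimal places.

(-0.149, -0.362)

At (3/2, 1): F = (8.000, -5.000).
Jacobian J = [[8·x₁·x₂ + 3·x₂^2 - 5, 4·x₁^2 + 6·x₁·x₂], [-2·x₂^2 - 2·x₂ + 2, -4·x₁·x₂ - 2·x₁ - 4·x₂]].
At the point, J = [[10.000, 18.000], [-2.000, -13.000]] (det J = -94.000).
Solving J·Δ = −F gives Δ = (-0.149, -0.362).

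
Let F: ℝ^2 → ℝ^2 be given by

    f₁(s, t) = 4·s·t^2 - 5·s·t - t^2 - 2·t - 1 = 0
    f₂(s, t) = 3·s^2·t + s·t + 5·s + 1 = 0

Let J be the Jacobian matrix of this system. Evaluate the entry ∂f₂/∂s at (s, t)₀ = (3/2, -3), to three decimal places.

∂f₂/∂s = 6·s·t + t + 5.
At (3/2, -3) this is -25.000.

-25.000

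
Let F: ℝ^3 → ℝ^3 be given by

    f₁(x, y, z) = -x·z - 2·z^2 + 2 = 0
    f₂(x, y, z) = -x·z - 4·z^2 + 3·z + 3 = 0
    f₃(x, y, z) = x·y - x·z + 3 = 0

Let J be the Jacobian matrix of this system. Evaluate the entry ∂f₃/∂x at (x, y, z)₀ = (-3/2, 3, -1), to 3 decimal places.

∂f₃/∂x = y - z.
At (-3/2, 3, -1) this is 4.000.

4.000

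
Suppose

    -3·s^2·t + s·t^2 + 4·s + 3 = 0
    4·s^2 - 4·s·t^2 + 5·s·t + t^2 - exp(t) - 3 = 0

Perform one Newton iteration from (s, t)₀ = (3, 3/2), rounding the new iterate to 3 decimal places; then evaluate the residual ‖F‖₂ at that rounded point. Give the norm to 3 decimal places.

At (3, 3/2): F = (-18.750, 26.26831).
Jacobian J = [[-6·s·t + t^2 + 4, -3·s^2 + 2·s·t], [8·s - 4·t^2 + 5·t, -8·s·t + 5·s + 2·t - exp(t)]].
At the point, J = [[-20.750, -18.000], [22.500, -22.48169]] (det J = 871.49505).
Solving J·Δ = −F gives Δ = (-1.026, 0.141).
Then the next iterate is (s, t)₁ = (1.974, 1.641).
Re-evaluating at (1.974, 1.641): F = (-2.97159, 5.05294), so ‖F‖₂ = 5.862.

5.862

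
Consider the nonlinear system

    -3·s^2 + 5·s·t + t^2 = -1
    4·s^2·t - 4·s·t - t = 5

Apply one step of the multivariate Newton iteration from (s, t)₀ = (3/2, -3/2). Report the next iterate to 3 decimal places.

(1.190, 0.643)

At (3/2, -3/2): F = (-14.750, -8.000).
Jacobian J = [[-6·s + 5·t, 5·s + 2·t], [8·s·t - 4·t, 4·s^2 - 4·s - 1]].
At the point, J = [[-16.500, 4.500], [-12.000, 2.000]] (det J = 21.000).
Solving J·Δ = −F gives Δ = (-0.310, 2.143).
Then the next iterate is (s, t)₁ = (1.190, 0.643).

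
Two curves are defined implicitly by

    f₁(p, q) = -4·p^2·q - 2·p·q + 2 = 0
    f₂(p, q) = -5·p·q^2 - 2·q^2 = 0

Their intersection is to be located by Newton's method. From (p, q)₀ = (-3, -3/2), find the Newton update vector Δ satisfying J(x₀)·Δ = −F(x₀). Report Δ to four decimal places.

At (-3, -3/2): F = (47.0000, 29.2500).
Jacobian J = [[-8·p·q - 2·q, -4·p^2 - 2·p], [-5·q^2, -10·p·q - 4·q]].
At the point, J = [[-33.0000, -30.0000], [-11.2500, -39.0000]] (det J = 949.5000).
Solving J·Δ = −F gives Δ = (1.0063, 0.4597).

(1.0063, 0.4597)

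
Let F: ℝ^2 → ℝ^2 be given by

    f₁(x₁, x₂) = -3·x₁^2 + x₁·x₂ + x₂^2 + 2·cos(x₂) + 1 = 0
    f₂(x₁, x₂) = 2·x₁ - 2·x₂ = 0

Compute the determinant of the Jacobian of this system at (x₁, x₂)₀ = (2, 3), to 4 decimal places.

2.5645

J = [[-6·x₁ + x₂, x₁ + 2·x₂ - 2·sin(x₂)], [2, -2]].
At the point, J = [[-9.0000, 7.717760], [2.0000, -2.0000]].
det J = 2.5645.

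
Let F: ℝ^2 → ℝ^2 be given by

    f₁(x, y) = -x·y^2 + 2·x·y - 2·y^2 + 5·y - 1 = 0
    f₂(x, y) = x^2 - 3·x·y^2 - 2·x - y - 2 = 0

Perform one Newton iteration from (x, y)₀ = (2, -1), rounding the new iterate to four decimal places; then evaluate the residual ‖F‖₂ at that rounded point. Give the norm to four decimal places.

At (2, -1): F = (-14.0000, -7.0000).
Jacobian J = [[-y^2 + 2·y, -2·x·y + 2·x - 4·y + 5], [2·x - 3·y^2 - 2, -6·x·y - 1]].
At the point, J = [[-3.0000, 17.0000], [-1.0000, 11.0000]] (det J = -16.0000).
Solving J·Δ = −F gives Δ = (-2.1875, 0.4375).
Then the next iterate is (x, y)₁ = (-0.1875, -0.5625).
Re-evaluating at (-0.1875, -0.5625): F = (-4.175049, -0.849365), so ‖F‖₂ = 4.2606.

4.2606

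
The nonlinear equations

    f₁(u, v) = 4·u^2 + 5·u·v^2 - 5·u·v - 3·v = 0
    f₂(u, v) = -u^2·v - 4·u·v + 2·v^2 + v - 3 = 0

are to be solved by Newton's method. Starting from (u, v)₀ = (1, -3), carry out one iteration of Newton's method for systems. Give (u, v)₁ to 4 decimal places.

At (1, -3): F = (73.0000, 27.0000).
Jacobian J = [[8·u + 5·v^2 - 5·v, 10·u·v - 5·u - 3], [-2·u·v - 4·v, -u^2 - 4·u + 4·v + 1]].
At the point, J = [[68.0000, -38.0000], [18.0000, -16.0000]] (det J = -404.0000).
Solving J·Δ = −F gives Δ = (-0.3515, 1.2921).
Then the next iterate is (u, v)₁ = (0.6485, -1.7079).

(0.6485, -1.7079)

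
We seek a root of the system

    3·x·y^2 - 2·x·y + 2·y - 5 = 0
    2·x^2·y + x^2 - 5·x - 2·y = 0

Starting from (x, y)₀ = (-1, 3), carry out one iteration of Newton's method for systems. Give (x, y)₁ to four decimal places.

(-0.6842, 2.0451)

At (-1, 3): F = (-20.0000, 6.0000).
Jacobian J = [[3·y^2 - 2·y, 6·x·y - 2·x + 2], [4·x·y + 2·x - 5, 2·x^2 - 2]].
At the point, J = [[21.0000, -14.0000], [-19.0000, 0.0000]] (det J = -266.0000).
Solving J·Δ = −F gives Δ = (0.3158, -0.9549).
Then the next iterate is (x, y)₁ = (-0.6842, 2.0451).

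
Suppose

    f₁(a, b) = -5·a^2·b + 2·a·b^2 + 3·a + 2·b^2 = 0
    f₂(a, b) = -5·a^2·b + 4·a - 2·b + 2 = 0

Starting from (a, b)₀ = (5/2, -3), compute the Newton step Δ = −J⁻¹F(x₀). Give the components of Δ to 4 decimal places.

(-1.0500, 0.8663)

At (5/2, -3): F = (164.2500, 111.7500).
Jacobian J = [[-10·a·b + 2·b^2 + 3, -5·a^2 + 4·a·b + 4·b], [-10·a·b + 4, -5·a^2 - 2]].
At the point, J = [[96.0000, -73.2500], [79.0000, -33.2500]] (det J = 2594.7500).
Solving J·Δ = −F gives Δ = (-1.0500, 0.8663).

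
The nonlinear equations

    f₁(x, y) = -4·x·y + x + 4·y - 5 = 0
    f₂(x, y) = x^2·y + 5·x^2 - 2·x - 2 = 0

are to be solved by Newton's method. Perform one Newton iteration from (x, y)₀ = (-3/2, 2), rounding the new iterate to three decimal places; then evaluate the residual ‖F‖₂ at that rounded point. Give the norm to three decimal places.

4.819

At (-3/2, 2): F = (13.500, 16.750).
Jacobian J = [[-4·y + 1, -4·x + 4], [2·x·y + 10·x - 2, x^2]].
At the point, J = [[-7.000, 10.000], [-23.000, 2.250]] (det J = 214.250).
Solving J·Δ = −F gives Δ = (0.640, -0.902).
Then the next iterate is (x, y)₁ = (-0.860, 1.098).
Re-evaluating at (-0.860, 1.098): F = (2.30912, 4.23008), so ‖F‖₂ = 4.819.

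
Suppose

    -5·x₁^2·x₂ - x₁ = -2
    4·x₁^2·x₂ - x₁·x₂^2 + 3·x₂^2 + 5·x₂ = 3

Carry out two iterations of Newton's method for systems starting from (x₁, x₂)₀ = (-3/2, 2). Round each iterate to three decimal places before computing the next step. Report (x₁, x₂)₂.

(-1.409, 0.262)

At (-3/2, 2): F = (-19.000, 43.000).
Jacobian J = [[-10·x₁·x₂ - 1, -5·x₁^2], [8·x₁·x₂ - x₂^2, 4·x₁^2 - 2·x₁·x₂ + 6·x₂ + 5]].
At the point, J = [[29.000, -11.250], [-28.000, 32.000]] (det J = 613.000).
Solving J·Δ = −F gives Δ = (0.203, -1.166).
Then the next iterate is (x₁, x₂)₁ = (-1.297, 0.834).
Round to (-1.297, 0.834) and repeat: F = (-3.71781, 9.77065), J = [[9.81698, -8.41104], [-9.34914, 18.89623]].
Δ = (-0.112, -0.572), so (x₁, x₂)₂ = (-1.409, 0.262).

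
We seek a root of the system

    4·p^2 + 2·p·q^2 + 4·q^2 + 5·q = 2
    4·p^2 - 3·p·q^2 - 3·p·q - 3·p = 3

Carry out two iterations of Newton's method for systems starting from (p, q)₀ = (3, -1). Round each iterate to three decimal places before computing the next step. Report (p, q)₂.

(1.220, -0.103)

At (3, -1): F = (39.000, 24.000).
Jacobian J = [[8·p + 2·q^2, 4·p·q + 8·q + 5], [8·p - 3·q^2 - 3·q - 3, -6·p·q - 3·p]].
At the point, J = [[26.000, -15.000], [21.000, 9.000]] (det J = 549.000).
Solving J·Δ = −F gives Δ = (-1.295, 0.355).
Then the next iterate is (p, q)₁ = (1.705, -0.645).
Round to (1.705, -0.645) and repeat: F = (9.48585, 4.68431), J = [[14.47205, -4.55890], [11.32693, 1.48335]].
Δ = (-0.485, 0.542), so (p, q)₂ = (1.220, -0.103).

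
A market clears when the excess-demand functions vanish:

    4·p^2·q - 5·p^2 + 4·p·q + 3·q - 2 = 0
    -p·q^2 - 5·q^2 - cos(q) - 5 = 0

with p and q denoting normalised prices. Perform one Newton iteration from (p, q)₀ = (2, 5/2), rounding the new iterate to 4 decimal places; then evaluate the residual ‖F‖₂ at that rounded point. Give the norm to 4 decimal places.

16.6829

At (2, 5/2): F = (45.5000, -47.948856).
Jacobian J = [[8·p·q - 10·p + 4·q, 4·p^2 + 4·p + 3], [-q^2, -2·p·q - 10·q + sin(q)]].
At the point, J = [[30.0000, 27.0000], [-6.2500, -34.401528]] (det J = -863.295836).
Solving J·Δ = −F gives Δ = (-0.3135, -1.3368).
Then the next iterate is (p, q)₁ = (1.6865, 1.1632).
Re-evaluating at (1.6865, 1.1632): F = (8.349012, -14.443467), so ‖F‖₂ = 16.6829.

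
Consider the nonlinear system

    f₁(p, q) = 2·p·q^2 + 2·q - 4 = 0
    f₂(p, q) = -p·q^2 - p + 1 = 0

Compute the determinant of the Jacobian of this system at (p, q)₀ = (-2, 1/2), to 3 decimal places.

-1.500

J = [[2·q^2, 4·p·q + 2], [-q^2 - 1, -2·p·q]].
At the point, J = [[0.500, -2.000], [-1.250, 2.000]].
det J = -1.500.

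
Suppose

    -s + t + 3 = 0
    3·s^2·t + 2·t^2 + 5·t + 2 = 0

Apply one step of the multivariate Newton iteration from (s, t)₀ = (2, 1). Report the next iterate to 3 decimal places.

At (2, 1): F = (2.000, 21.000).
Jacobian J = [[-1, 1], [6·s·t, 3·s^2 + 4·t + 5]].
At the point, J = [[-1.000, 1.000], [12.000, 21.000]] (det J = -33.000).
Solving J·Δ = −F gives Δ = (0.636, -1.364).
Then the next iterate is (s, t)₁ = (2.636, -0.364).

(2.636, -0.364)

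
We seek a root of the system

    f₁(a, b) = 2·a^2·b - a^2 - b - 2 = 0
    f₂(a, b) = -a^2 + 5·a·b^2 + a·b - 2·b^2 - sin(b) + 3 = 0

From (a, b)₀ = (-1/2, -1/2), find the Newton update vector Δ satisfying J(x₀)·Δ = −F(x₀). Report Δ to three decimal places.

At (-1/2, -1/2): F = (-2.000, 2.35443).
Jacobian J = [[4·a·b - 2·a, 2·a^2 - 1], [-2·a + 5·b^2 + b, 10·a·b + a - 4·b - cos(b)]].
At the point, J = [[2.000, -0.500], [1.750, 3.12242]] (det J = 7.11983).
Solving J·Δ = −F gives Δ = (0.712, -1.153).

(0.712, -1.153)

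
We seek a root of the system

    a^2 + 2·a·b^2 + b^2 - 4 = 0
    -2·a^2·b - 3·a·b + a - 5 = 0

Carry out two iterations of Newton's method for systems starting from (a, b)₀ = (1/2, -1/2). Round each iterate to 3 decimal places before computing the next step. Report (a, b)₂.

At (1/2, -1/2): F = (-3.250, -3.500).
Jacobian J = [[2·a + 2·b^2, 4·a·b + 2·b], [-4·a·b - 3·b + 1, -2·a^2 - 3·a]].
At the point, J = [[1.500, -2.000], [3.500, -2.000]] (det J = 4.000).
Solving J·Δ = −F gives Δ = (0.125, -1.531).
Then the next iterate is (a, b)₁ = (0.625, -2.031).
Round to (0.625, -2.031) and repeat: F = (5.67179, 1.01984), J = [[9.49992, -9.13950], [12.17050, -2.65625]].
Δ = (0.067, 0.690), so (a, b)₂ = (0.692, -1.341).

(0.692, -1.341)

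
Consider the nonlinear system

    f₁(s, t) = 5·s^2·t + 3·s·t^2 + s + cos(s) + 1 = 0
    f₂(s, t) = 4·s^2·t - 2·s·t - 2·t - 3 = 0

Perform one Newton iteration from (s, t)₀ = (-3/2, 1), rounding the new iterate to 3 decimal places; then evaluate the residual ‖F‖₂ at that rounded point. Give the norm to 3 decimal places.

1.130

At (-3/2, 1): F = (6.32074, 7.000).
Jacobian J = [[10·s·t + 3·t^2 - sin(s) + 1, 5·s^2 + 6·s·t], [8·s·t - 2·t, 4·s^2 - 2·s - 2]].
At the point, J = [[-10.00251, 2.250], [-14.000, 10.000]] (det J = -68.52505).
Solving J·Δ = −F gives Δ = (0.693, 0.270).
Then the next iterate is (s, t)₁ = (-0.807, 1.270).
Re-evaluating at (-0.807, 1.270): F = (1.11527, -0.18188), so ‖F‖₂ = 1.130.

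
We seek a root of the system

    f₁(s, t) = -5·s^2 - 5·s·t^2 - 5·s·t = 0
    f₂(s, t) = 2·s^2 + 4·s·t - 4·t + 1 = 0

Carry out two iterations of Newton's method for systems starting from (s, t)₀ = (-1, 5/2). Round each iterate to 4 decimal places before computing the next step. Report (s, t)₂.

(-1.2838, -0.7835)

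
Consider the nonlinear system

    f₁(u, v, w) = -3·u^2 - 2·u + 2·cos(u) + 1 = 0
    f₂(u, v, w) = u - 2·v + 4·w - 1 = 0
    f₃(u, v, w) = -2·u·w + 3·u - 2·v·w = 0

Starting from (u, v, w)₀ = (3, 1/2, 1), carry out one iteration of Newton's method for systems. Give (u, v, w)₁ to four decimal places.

At (3, 1/2, 1): F = (-33.979985, 5.0000, 2.0000).
Jacobian J = [[-6·u - 2·sin(u) - 2, 0, 0], [1, -2, 4], [-2·w + 3, -2·w, -2·u - 2·v]].
At the point, J = [[-20.282240, 0.0000, 0.0000], [1.0000, -2.0000, 4.0000], [1.0000, -2.0000, -7.0000]] (det J = -446.209280).
Solving J·Δ = −F gives Δ = (-1.6754, 1.1169, -0.2727).
Then the next iterate is (u, v, w)₁ = (1.3246, 1.6169, 0.7273).

(1.3246, 1.6169, 0.7273)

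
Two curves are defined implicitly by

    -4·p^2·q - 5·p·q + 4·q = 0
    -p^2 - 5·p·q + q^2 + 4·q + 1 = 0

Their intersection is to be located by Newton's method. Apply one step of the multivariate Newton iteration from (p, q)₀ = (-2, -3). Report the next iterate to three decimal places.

(-2.106, 1.752)

At (-2, -3): F = (6.000, -36.000).
Jacobian J = [[-8·p·q - 5·q, -4·p^2 - 5·p + 4], [-2·p - 5·q, -5·p + 2·q + 4]].
At the point, J = [[-33.000, -2.000], [19.000, 8.000]] (det J = -226.000).
Solving J·Δ = −F gives Δ = (-0.106, 4.752).
Then the next iterate is (p, q)₁ = (-2.106, 1.752).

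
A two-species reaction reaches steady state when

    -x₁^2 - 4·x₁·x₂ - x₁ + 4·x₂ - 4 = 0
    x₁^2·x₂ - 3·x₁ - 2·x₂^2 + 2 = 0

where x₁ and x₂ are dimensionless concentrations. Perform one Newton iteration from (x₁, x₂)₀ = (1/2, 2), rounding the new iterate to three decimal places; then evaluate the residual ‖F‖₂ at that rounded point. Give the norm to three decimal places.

At (1/2, 2): F = (-0.750, -7.000).
Jacobian J = [[-2·x₁ - 4·x₂ - 1, -4·x₁ + 4], [2·x₁·x₂ - 3, x₁^2 - 4·x₂]].
At the point, J = [[-10.000, 2.000], [-1.000, -7.750]] (det J = 79.500).
Solving J·Δ = −F gives Δ = (-0.249, -0.871).
Then the next iterate is (x₁, x₂)₁ = (0.251, 1.129).
Re-evaluating at (0.251, 1.129): F = (-0.93152, -1.23115), so ‖F‖₂ = 1.544.

1.544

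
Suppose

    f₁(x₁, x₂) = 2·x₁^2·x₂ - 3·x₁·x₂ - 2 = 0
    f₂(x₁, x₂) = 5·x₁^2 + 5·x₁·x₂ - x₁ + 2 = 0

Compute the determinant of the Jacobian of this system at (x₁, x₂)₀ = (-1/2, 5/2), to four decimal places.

18.2500

J = [[4·x₁·x₂ - 3·x₂, 2·x₁^2 - 3·x₁], [10·x₁ + 5·x₂ - 1, 5·x₁]].
At the point, J = [[-12.5000, 2.0000], [6.5000, -2.5000]].
det J = 18.2500.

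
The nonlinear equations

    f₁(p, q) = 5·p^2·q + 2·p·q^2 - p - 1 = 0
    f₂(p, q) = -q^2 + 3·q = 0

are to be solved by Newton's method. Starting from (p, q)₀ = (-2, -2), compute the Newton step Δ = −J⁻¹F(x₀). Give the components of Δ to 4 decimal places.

At (-2, -2): F = (-55.0000, -10.0000).
Jacobian J = [[10·p·q + 2·q^2 - 1, 5·p^2 + 4·p·q], [0, -2·q + 3]].
At the point, J = [[47.0000, 36.0000], [0.0000, 7.0000]] (det J = 329.0000).
Solving J·Δ = −F gives Δ = (0.0760, 1.4286).

(0.0760, 1.4286)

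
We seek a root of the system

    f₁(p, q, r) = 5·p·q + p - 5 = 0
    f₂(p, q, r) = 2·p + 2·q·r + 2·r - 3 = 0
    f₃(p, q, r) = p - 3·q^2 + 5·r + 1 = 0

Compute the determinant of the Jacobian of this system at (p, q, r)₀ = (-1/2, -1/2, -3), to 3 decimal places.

J = [[5·q + 1, 5·p, 0], [2, 2·r, 2·q + 2], [1, -6·q, 5]].
At the point, J = [[-1.500, -2.500, 0.000], [2.000, -6.000, 1.000], [1.000, 3.000, 5.000]].
det J = 72.000.

72.000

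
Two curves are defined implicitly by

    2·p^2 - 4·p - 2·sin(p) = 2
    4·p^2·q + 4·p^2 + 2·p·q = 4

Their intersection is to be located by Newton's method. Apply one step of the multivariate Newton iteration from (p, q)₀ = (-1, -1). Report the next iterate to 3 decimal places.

At (-1, -1): F = (5.68294, -2.000).
Jacobian J = [[4·p - 2·cos(p) - 4, 0], [8·p·q + 8·p + 2·q, 4·p^2 + 2·p]].
At the point, J = [[-9.08060, 0.000], [-2.000, 2.000]] (det J = -18.16121).
Solving J·Δ = −F gives Δ = (0.626, 1.626).
Then the next iterate is (p, q)₁ = (-0.374, 0.626).

(-0.374, 0.626)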